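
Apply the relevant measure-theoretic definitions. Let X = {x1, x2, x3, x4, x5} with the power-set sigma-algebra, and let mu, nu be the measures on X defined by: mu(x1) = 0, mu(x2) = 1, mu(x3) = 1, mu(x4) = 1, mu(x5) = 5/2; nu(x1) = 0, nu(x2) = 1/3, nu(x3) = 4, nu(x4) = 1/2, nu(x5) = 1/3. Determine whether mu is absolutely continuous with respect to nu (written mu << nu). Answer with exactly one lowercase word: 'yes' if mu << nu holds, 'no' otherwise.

mu << nu means: every nu-null measurable set is also mu-null; equivalently, for every atom x, if nu({x}) = 0 then mu({x}) = 0.
Checking each atom:
  x1: nu = 0, mu = 0 -> consistent with mu << nu.
  x2: nu = 1/3 > 0 -> no constraint.
  x3: nu = 4 > 0 -> no constraint.
  x4: nu = 1/2 > 0 -> no constraint.
  x5: nu = 1/3 > 0 -> no constraint.
No atom violates the condition. Therefore mu << nu.

yes


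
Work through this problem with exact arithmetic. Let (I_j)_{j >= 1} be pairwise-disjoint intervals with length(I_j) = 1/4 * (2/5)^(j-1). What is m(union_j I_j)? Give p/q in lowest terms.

By countable additivity of the Lebesgue measure on pairwise disjoint measurable sets,
  m(union_{j >= 1} I_j) = sum_{j >= 1} m(I_j) = sum_{j >= 1} a * r^(j-1),
  with a = 1/4 and r = 2/5.
Since 0 < r = 2/5 < 1, the geometric series converges:
  sum_{j >= 1} a * r^(j-1) = a / (1 - r).
  = 1/4 / (1 - 2/5)
  = 1/4 / (3/5)
  = 5/12.

5/12


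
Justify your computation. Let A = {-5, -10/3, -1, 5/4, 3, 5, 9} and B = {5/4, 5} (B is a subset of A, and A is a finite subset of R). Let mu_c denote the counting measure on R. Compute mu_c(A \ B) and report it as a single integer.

Counting measure assigns mu_c(E) = |E| (number of elements) when E is finite. For B subset A, A \ B is the set of elements of A not in B, so |A \ B| = |A| - |B|.
|A| = 7, |B| = 2, so mu_c(A \ B) = 7 - 2 = 5.

5


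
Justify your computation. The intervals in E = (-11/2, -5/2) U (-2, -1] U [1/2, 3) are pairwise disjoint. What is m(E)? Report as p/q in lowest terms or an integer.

For pairwise disjoint intervals, m(union_i I_i) = sum_i m(I_i),
and m is invariant under swapping open/closed endpoints (single points have measure 0).
So m(E) = sum_i (b_i - a_i).
  I_1 has length -5/2 - (-11/2) = 3.
  I_2 has length -1 - (-2) = 1.
  I_3 has length 3 - 1/2 = 5/2.
Summing:
  m(E) = 3 + 1 + 5/2 = 13/2.

13/2


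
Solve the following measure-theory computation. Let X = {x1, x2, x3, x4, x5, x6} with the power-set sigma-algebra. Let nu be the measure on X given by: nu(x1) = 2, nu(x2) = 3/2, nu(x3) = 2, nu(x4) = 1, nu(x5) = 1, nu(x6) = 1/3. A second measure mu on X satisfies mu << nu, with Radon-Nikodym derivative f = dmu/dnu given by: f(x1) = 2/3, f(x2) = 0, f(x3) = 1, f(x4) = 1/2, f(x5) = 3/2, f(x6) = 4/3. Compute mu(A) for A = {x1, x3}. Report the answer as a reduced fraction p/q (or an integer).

By the defining property of the Radon-Nikodym derivative, for every measurable set A,
  mu(A) = integral_A f dnu.
Since nu is a discrete measure concentrated on the atoms of X, the integral over A reduces to the sum
  mu(A) = sum_{x in A} f(x) * nu({x}).
Computing each term:
  x1: f(x1) * nu(x1) = 2/3 * 2 = 4/3.
  x3: f(x3) * nu(x3) = 1 * 2 = 2.
Summing: mu(A) = 4/3 + 2 = 10/3.

10/3


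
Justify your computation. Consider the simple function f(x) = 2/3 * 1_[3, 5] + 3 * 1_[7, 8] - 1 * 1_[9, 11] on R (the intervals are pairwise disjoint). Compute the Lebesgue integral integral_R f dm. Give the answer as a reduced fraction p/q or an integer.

For a simple function f = sum_i c_i * 1_{A_i} with disjoint A_i,
  integral f dm = sum_i c_i * m(A_i).
Lengths of the A_i:
  m(A_1) = 5 - 3 = 2.
  m(A_2) = 8 - 7 = 1.
  m(A_3) = 11 - 9 = 2.
Contributions c_i * m(A_i):
  (2/3) * (2) = 4/3.
  (3) * (1) = 3.
  (-1) * (2) = -2.
Total: 4/3 + 3 - 2 = 7/3.

7/3


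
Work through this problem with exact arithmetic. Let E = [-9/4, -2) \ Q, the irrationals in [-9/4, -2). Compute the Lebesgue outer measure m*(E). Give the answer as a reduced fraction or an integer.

The interval I = [-9/4, -2) has m(I) = -2 - (-9/4) = 1/4 (endpoints are measure-zero, so open/closed/half-open agree). Write I = (I cap Q) u (I \ Q). The rationals in I are countable, so m*(I cap Q) = 0 (cover each rational by intervals whose total length is arbitrarily small). By countable subadditivity m*(I) <= m*(I cap Q) + m*(I \ Q), hence m*(I \ Q) >= m(I) = 1/4. The reverse inequality m*(I \ Q) <= m*(I) = 1/4 is trivial since (I \ Q) is a subset of I. Therefore m*(I \ Q) = 1/4.

1/4


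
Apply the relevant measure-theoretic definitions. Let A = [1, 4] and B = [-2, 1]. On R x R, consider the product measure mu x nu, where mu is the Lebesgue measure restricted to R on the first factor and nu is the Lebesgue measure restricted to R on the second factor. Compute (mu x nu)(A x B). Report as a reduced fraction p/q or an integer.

For a measurable rectangle A x B, the product measure satisfies
  (mu x nu)(A x B) = mu(A) * nu(B).
  mu(A) = 3.
  nu(B) = 3.
  (mu x nu)(A x B) = 3 * 3 = 9.

9


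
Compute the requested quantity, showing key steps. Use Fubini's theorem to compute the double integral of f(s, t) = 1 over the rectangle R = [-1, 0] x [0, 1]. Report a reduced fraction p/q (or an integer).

f(s, t) is a tensor product of a function of s and a function of t, and both factors are bounded continuous (hence Lebesgue integrable) on the rectangle, so Fubini's theorem applies:
  integral_R f d(m x m) = (integral_a1^b1 1 ds) * (integral_a2^b2 1 dt).
Inner integral in s: integral_{-1}^{0} 1 ds = (0^1 - (-1)^1)/1
  = 1.
Inner integral in t: integral_{0}^{1} 1 dt = (1^1 - 0^1)/1
  = 1.
Product: (1) * (1) = 1.

1


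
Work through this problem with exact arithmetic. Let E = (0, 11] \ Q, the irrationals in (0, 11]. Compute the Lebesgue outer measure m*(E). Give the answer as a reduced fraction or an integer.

The interval I = (0, 11] has m(I) = 11 - 0 = 11 (endpoints are measure-zero, so open/closed/half-open agree). Write I = (I cap Q) u (I \ Q). The rationals in I are countable, so m*(I cap Q) = 0 (cover each rational by intervals whose total length is arbitrarily small). By countable subadditivity m*(I) <= m*(I cap Q) + m*(I \ Q), hence m*(I \ Q) >= m(I) = 11. The reverse inequality m*(I \ Q) <= m*(I) = 11 is trivial since (I \ Q) is a subset of I. Therefore m*(I \ Q) = 11.

11


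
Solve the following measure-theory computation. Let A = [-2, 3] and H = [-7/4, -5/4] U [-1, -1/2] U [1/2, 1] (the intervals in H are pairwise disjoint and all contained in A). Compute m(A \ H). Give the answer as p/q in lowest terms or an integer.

The ambient interval has length m(A) = 3 - (-2) = 5.
Since the holes are disjoint and sit inside A, by finite additivity
  m(H) = sum_i (b_i - a_i), and m(A \ H) = m(A) - m(H).
Computing the hole measures:
  m(H_1) = -5/4 - (-7/4) = 1/2.
  m(H_2) = -1/2 - (-1) = 1/2.
  m(H_3) = 1 - 1/2 = 1/2.
Summed: m(H) = 1/2 + 1/2 + 1/2 = 3/2.
So m(A \ H) = 5 - 3/2 = 7/2.

7/2


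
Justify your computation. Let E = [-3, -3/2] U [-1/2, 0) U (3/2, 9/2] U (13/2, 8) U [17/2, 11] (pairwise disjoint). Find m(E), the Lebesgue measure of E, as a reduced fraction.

For pairwise disjoint intervals, m(union_i I_i) = sum_i m(I_i),
and m is invariant under swapping open/closed endpoints (single points have measure 0).
So m(E) = sum_i (b_i - a_i).
  I_1 has length -3/2 - (-3) = 3/2.
  I_2 has length 0 - (-1/2) = 1/2.
  I_3 has length 9/2 - 3/2 = 3.
  I_4 has length 8 - 13/2 = 3/2.
  I_5 has length 11 - 17/2 = 5/2.
Summing:
  m(E) = 3/2 + 1/2 + 3 + 3/2 + 5/2 = 9.

9


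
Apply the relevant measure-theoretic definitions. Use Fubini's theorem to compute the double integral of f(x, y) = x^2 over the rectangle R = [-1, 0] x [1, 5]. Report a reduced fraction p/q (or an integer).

f(x, y) is a tensor product of a function of x and a function of y, and both factors are bounded continuous (hence Lebesgue integrable) on the rectangle, so Fubini's theorem applies:
  integral_R f d(m x m) = (integral_a1^b1 x^2 dx) * (integral_a2^b2 1 dy).
Inner integral in x: integral_{-1}^{0} x^2 dx = (0^3 - (-1)^3)/3
  = 1/3.
Inner integral in y: integral_{1}^{5} 1 dy = (5^1 - 1^1)/1
  = 4.
Product: (1/3) * (4) = 4/3.

4/3


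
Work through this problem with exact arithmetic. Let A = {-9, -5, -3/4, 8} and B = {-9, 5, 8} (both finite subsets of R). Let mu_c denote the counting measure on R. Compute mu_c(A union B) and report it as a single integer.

Counting measure on a finite set equals cardinality. By inclusion-exclusion, |A union B| = |A| + |B| - |A cap B|.
|A| = 4, |B| = 3, |A cap B| = 2.
So mu_c(A union B) = 4 + 3 - 2 = 5.

5


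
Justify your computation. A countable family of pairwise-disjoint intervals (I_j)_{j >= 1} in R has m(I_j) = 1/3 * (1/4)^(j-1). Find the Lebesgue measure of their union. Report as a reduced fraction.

By countable additivity of the Lebesgue measure on pairwise disjoint measurable sets,
  m(union_{j >= 1} I_j) = sum_{j >= 1} m(I_j) = sum_{j >= 1} a * r^(j-1),
  with a = 1/3 and r = 1/4.
Since 0 < r = 1/4 < 1, the geometric series converges:
  sum_{j >= 1} a * r^(j-1) = a / (1 - r).
  = 1/3 / (1 - 1/4)
  = 1/3 / (3/4)
  = 4/9.

4/9


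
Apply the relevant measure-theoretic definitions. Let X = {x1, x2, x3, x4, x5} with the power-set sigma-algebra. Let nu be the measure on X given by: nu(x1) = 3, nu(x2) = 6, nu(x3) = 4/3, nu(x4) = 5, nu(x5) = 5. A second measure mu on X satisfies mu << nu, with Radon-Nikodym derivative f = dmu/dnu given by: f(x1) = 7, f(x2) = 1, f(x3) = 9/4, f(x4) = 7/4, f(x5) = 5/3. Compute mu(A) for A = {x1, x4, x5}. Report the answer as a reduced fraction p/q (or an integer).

By the defining property of the Radon-Nikodym derivative, for every measurable set A,
  mu(A) = integral_A f dnu.
Since nu is a discrete measure concentrated on the atoms of X, the integral over A reduces to the sum
  mu(A) = sum_{x in A} f(x) * nu({x}).
Computing each term:
  x1: f(x1) * nu(x1) = 7 * 3 = 21.
  x4: f(x4) * nu(x4) = 7/4 * 5 = 35/4.
  x5: f(x5) * nu(x5) = 5/3 * 5 = 25/3.
Summing: mu(A) = 21 + 35/4 + 25/3 = 457/12.

457/12


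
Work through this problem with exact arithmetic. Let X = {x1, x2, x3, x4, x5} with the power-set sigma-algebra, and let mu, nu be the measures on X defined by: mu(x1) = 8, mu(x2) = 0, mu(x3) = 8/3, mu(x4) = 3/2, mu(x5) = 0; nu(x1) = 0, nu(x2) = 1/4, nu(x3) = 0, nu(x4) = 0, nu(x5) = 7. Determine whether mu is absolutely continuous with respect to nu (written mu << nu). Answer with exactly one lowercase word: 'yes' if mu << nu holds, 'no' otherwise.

mu << nu means: every nu-null measurable set is also mu-null; equivalently, for every atom x, if nu({x}) = 0 then mu({x}) = 0.
Checking each atom:
  x1: nu = 0, mu = 8 > 0 -> violates mu << nu.
  x2: nu = 1/4 > 0 -> no constraint.
  x3: nu = 0, mu = 8/3 > 0 -> violates mu << nu.
  x4: nu = 0, mu = 3/2 > 0 -> violates mu << nu.
  x5: nu = 7 > 0 -> no constraint.
The atom(s) x1, x3, x4 violate the condition (nu = 0 but mu > 0). Therefore mu is NOT absolutely continuous w.r.t. nu.

no


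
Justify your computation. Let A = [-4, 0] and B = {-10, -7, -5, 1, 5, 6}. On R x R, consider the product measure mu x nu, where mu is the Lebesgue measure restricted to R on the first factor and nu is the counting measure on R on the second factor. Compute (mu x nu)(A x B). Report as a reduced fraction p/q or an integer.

For a measurable rectangle A x B, the product measure satisfies
  (mu x nu)(A x B) = mu(A) * nu(B).
  mu(A) = 4.
  nu(B) = 6.
  (mu x nu)(A x B) = 4 * 6 = 24.

24


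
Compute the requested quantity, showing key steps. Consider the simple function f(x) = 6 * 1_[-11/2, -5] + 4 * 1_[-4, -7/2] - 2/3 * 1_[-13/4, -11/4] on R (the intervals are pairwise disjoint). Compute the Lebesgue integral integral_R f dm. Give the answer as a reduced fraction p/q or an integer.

For a simple function f = sum_i c_i * 1_{A_i} with disjoint A_i,
  integral f dm = sum_i c_i * m(A_i).
Lengths of the A_i:
  m(A_1) = -5 - (-11/2) = 1/2.
  m(A_2) = -7/2 - (-4) = 1/2.
  m(A_3) = -11/4 - (-13/4) = 1/2.
Contributions c_i * m(A_i):
  (6) * (1/2) = 3.
  (4) * (1/2) = 2.
  (-2/3) * (1/2) = -1/3.
Total: 3 + 2 - 1/3 = 14/3.

14/3


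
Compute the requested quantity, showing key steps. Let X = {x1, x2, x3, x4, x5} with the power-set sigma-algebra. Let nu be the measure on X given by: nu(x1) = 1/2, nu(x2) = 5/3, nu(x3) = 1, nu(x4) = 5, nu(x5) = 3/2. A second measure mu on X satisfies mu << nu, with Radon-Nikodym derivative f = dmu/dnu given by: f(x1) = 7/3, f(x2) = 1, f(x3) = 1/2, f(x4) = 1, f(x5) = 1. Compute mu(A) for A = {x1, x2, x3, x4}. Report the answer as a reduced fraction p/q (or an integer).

By the defining property of the Radon-Nikodym derivative, for every measurable set A,
  mu(A) = integral_A f dnu.
Since nu is a discrete measure concentrated on the atoms of X, the integral over A reduces to the sum
  mu(A) = sum_{x in A} f(x) * nu({x}).
Computing each term:
  x1: f(x1) * nu(x1) = 7/3 * 1/2 = 7/6.
  x2: f(x2) * nu(x2) = 1 * 5/3 = 5/3.
  x3: f(x3) * nu(x3) = 1/2 * 1 = 1/2.
  x4: f(x4) * nu(x4) = 1 * 5 = 5.
Summing: mu(A) = 7/6 + 5/3 + 1/2 + 5 = 25/3.

25/3


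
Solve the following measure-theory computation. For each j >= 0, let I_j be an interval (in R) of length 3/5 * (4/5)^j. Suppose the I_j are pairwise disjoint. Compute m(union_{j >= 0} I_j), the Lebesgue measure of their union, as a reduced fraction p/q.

By countable additivity of the Lebesgue measure on pairwise disjoint measurable sets,
  m(union_{j >= 0} I_j) = sum_{j >= 0} m(I_j) = sum_{j >= 0} a * r^j,
  with a = 3/5 and r = 4/5.
Since 0 < r = 4/5 < 1, the geometric series converges:
  sum_{j >= 0} a * r^j = a / (1 - r).
  = 3/5 / (1 - 4/5)
  = 3/5 / (1/5)
  = 3.

3


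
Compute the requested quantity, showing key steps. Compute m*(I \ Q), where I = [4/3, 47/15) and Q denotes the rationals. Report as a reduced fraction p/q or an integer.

The interval I = [4/3, 47/15) has m(I) = 47/15 - 4/3 = 9/5 (endpoints are measure-zero, so open/closed/half-open agree). Write I = (I cap Q) u (I \ Q). The rationals in I are countable, so m*(I cap Q) = 0 (cover each rational by intervals whose total length is arbitrarily small). By countable subadditivity m*(I) <= m*(I cap Q) + m*(I \ Q), hence m*(I \ Q) >= m(I) = 9/5. The reverse inequality m*(I \ Q) <= m*(I) = 9/5 is trivial since (I \ Q) is a subset of I. Therefore m*(I \ Q) = 9/5.

9/5


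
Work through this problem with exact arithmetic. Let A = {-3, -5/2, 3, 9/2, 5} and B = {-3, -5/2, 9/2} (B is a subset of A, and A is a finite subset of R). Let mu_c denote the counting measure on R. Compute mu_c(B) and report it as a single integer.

Counting measure assigns mu_c(E) = |E| (number of elements) when E is finite.
B has 3 element(s), so mu_c(B) = 3.

3


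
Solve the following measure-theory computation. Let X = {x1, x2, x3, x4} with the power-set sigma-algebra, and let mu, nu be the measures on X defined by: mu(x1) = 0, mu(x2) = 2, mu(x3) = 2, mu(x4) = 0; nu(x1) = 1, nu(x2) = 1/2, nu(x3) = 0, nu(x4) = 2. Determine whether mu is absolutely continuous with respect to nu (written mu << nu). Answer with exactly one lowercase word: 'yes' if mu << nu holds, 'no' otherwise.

mu << nu means: every nu-null measurable set is also mu-null; equivalently, for every atom x, if nu({x}) = 0 then mu({x}) = 0.
Checking each atom:
  x1: nu = 1 > 0 -> no constraint.
  x2: nu = 1/2 > 0 -> no constraint.
  x3: nu = 0, mu = 2 > 0 -> violates mu << nu.
  x4: nu = 2 > 0 -> no constraint.
The atom(s) x3 violate the condition (nu = 0 but mu > 0). Therefore mu is NOT absolutely continuous w.r.t. nu.

no


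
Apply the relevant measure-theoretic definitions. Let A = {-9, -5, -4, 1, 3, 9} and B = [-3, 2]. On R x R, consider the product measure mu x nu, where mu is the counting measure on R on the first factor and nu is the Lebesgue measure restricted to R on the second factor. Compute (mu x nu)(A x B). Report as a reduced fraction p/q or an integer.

For a measurable rectangle A x B, the product measure satisfies
  (mu x nu)(A x B) = mu(A) * nu(B).
  mu(A) = 6.
  nu(B) = 5.
  (mu x nu)(A x B) = 6 * 5 = 30.

30


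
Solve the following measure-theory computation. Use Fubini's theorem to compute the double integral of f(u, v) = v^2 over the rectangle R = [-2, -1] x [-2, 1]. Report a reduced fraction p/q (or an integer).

f(u, v) is a tensor product of a function of u and a function of v, and both factors are bounded continuous (hence Lebesgue integrable) on the rectangle, so Fubini's theorem applies:
  integral_R f d(m x m) = (integral_a1^b1 1 du) * (integral_a2^b2 v^2 dv).
Inner integral in u: integral_{-2}^{-1} 1 du = ((-1)^1 - (-2)^1)/1
  = 1.
Inner integral in v: integral_{-2}^{1} v^2 dv = (1^3 - (-2)^3)/3
  = 3.
Product: (1) * (3) = 3.

3


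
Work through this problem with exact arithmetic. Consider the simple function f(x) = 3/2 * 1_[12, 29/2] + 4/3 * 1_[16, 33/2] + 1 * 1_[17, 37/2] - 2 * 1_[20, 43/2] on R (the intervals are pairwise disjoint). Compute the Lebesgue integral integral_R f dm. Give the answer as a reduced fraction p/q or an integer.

For a simple function f = sum_i c_i * 1_{A_i} with disjoint A_i,
  integral f dm = sum_i c_i * m(A_i).
Lengths of the A_i:
  m(A_1) = 29/2 - 12 = 5/2.
  m(A_2) = 33/2 - 16 = 1/2.
  m(A_3) = 37/2 - 17 = 3/2.
  m(A_4) = 43/2 - 20 = 3/2.
Contributions c_i * m(A_i):
  (3/2) * (5/2) = 15/4.
  (4/3) * (1/2) = 2/3.
  (1) * (3/2) = 3/2.
  (-2) * (3/2) = -3.
Total: 15/4 + 2/3 + 3/2 - 3 = 35/12.

35/12


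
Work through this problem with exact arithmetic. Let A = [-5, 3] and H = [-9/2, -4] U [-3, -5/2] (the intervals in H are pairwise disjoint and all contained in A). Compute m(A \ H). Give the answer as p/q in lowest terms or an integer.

The ambient interval has length m(A) = 3 - (-5) = 8.
Since the holes are disjoint and sit inside A, by finite additivity
  m(H) = sum_i (b_i - a_i), and m(A \ H) = m(A) - m(H).
Computing the hole measures:
  m(H_1) = -4 - (-9/2) = 1/2.
  m(H_2) = -5/2 - (-3) = 1/2.
Summed: m(H) = 1/2 + 1/2 = 1.
So m(A \ H) = 8 - 1 = 7.

7


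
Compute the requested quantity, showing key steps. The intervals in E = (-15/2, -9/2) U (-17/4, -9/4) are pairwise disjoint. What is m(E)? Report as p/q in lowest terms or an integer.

For pairwise disjoint intervals, m(union_i I_i) = sum_i m(I_i),
and m is invariant under swapping open/closed endpoints (single points have measure 0).
So m(E) = sum_i (b_i - a_i).
  I_1 has length -9/2 - (-15/2) = 3.
  I_2 has length -9/4 - (-17/4) = 2.
Summing:
  m(E) = 3 + 2 = 5.

5


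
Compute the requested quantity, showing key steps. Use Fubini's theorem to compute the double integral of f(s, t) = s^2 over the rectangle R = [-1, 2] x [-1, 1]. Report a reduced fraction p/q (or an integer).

f(s, t) is a tensor product of a function of s and a function of t, and both factors are bounded continuous (hence Lebesgue integrable) on the rectangle, so Fubini's theorem applies:
  integral_R f d(m x m) = (integral_a1^b1 s^2 ds) * (integral_a2^b2 1 dt).
Inner integral in s: integral_{-1}^{2} s^2 ds = (2^3 - (-1)^3)/3
  = 3.
Inner integral in t: integral_{-1}^{1} 1 dt = (1^1 - (-1)^1)/1
  = 2.
Product: (3) * (2) = 6.

6


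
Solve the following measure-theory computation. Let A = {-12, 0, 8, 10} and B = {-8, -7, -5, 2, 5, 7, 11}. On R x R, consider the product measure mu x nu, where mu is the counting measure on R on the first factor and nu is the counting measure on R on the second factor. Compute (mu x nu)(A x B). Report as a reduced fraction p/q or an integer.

For a measurable rectangle A x B, the product measure satisfies
  (mu x nu)(A x B) = mu(A) * nu(B).
  mu(A) = 4.
  nu(B) = 7.
  (mu x nu)(A x B) = 4 * 7 = 28.

28


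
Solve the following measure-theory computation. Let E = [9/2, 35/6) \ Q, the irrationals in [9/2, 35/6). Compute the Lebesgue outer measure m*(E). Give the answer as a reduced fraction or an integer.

The interval I = [9/2, 35/6) has m(I) = 35/6 - 9/2 = 4/3 (endpoints are measure-zero, so open/closed/half-open agree). Write I = (I cap Q) u (I \ Q). The rationals in I are countable, so m*(I cap Q) = 0 (cover each rational by intervals whose total length is arbitrarily small). By countable subadditivity m*(I) <= m*(I cap Q) + m*(I \ Q), hence m*(I \ Q) >= m(I) = 4/3. The reverse inequality m*(I \ Q) <= m*(I) = 4/3 is trivial since (I \ Q) is a subset of I. Therefore m*(I \ Q) = 4/3.

4/3


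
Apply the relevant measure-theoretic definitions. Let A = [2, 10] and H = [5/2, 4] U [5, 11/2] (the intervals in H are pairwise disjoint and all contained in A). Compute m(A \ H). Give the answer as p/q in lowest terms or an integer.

The ambient interval has length m(A) = 10 - 2 = 8.
Since the holes are disjoint and sit inside A, by finite additivity
  m(H) = sum_i (b_i - a_i), and m(A \ H) = m(A) - m(H).
Computing the hole measures:
  m(H_1) = 4 - 5/2 = 3/2.
  m(H_2) = 11/2 - 5 = 1/2.
Summed: m(H) = 3/2 + 1/2 = 2.
So m(A \ H) = 8 - 2 = 6.

6


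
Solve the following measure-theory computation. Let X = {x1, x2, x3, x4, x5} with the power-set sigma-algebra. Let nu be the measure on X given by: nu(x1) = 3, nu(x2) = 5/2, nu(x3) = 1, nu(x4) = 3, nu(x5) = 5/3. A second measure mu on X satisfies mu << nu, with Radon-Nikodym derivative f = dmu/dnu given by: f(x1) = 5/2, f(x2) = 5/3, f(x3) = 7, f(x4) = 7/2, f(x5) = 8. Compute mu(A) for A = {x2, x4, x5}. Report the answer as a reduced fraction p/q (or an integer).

By the defining property of the Radon-Nikodym derivative, for every measurable set A,
  mu(A) = integral_A f dnu.
Since nu is a discrete measure concentrated on the atoms of X, the integral over A reduces to the sum
  mu(A) = sum_{x in A} f(x) * nu({x}).
Computing each term:
  x2: f(x2) * nu(x2) = 5/3 * 5/2 = 25/6.
  x4: f(x4) * nu(x4) = 7/2 * 3 = 21/2.
  x5: f(x5) * nu(x5) = 8 * 5/3 = 40/3.
Summing: mu(A) = 25/6 + 21/2 + 40/3 = 28.

28


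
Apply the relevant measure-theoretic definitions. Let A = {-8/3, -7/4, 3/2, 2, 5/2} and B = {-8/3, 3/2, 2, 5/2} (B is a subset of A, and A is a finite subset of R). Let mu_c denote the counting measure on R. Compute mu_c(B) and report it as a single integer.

Counting measure assigns mu_c(E) = |E| (number of elements) when E is finite.
B has 4 element(s), so mu_c(B) = 4.

4


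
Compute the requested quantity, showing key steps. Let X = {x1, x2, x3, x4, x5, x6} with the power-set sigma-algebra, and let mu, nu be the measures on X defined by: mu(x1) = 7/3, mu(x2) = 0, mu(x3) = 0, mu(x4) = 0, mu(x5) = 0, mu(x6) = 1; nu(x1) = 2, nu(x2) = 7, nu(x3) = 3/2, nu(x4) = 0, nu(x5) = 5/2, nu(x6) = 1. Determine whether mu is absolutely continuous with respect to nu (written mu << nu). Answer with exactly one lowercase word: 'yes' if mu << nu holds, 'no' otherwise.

mu << nu means: every nu-null measurable set is also mu-null; equivalently, for every atom x, if nu({x}) = 0 then mu({x}) = 0.
Checking each atom:
  x1: nu = 2 > 0 -> no constraint.
  x2: nu = 7 > 0 -> no constraint.
  x3: nu = 3/2 > 0 -> no constraint.
  x4: nu = 0, mu = 0 -> consistent with mu << nu.
  x5: nu = 5/2 > 0 -> no constraint.
  x6: nu = 1 > 0 -> no constraint.
No atom violates the condition. Therefore mu << nu.

yes


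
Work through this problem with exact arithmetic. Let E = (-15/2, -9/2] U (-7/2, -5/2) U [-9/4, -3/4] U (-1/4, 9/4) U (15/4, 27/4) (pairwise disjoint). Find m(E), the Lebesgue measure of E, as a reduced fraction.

For pairwise disjoint intervals, m(union_i I_i) = sum_i m(I_i),
and m is invariant under swapping open/closed endpoints (single points have measure 0).
So m(E) = sum_i (b_i - a_i).
  I_1 has length -9/2 - (-15/2) = 3.
  I_2 has length -5/2 - (-7/2) = 1.
  I_3 has length -3/4 - (-9/4) = 3/2.
  I_4 has length 9/4 - (-1/4) = 5/2.
  I_5 has length 27/4 - 15/4 = 3.
Summing:
  m(E) = 3 + 1 + 3/2 + 5/2 + 3 = 11.

11


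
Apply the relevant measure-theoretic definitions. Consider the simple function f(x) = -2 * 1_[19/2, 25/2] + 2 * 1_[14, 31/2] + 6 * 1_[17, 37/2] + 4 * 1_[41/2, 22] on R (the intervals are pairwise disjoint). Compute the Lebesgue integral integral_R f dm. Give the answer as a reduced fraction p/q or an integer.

For a simple function f = sum_i c_i * 1_{A_i} with disjoint A_i,
  integral f dm = sum_i c_i * m(A_i).
Lengths of the A_i:
  m(A_1) = 25/2 - 19/2 = 3.
  m(A_2) = 31/2 - 14 = 3/2.
  m(A_3) = 37/2 - 17 = 3/2.
  m(A_4) = 22 - 41/2 = 3/2.
Contributions c_i * m(A_i):
  (-2) * (3) = -6.
  (2) * (3/2) = 3.
  (6) * (3/2) = 9.
  (4) * (3/2) = 6.
Total: -6 + 3 + 9 + 6 = 12.

12


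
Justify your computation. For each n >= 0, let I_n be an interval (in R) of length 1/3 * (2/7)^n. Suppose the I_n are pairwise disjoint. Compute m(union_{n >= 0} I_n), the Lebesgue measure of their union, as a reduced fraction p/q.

By countable additivity of the Lebesgue measure on pairwise disjoint measurable sets,
  m(union_{n >= 0} I_n) = sum_{n >= 0} m(I_n) = sum_{n >= 0} a * r^n,
  with a = 1/3 and r = 2/7.
Since 0 < r = 2/7 < 1, the geometric series converges:
  sum_{n >= 0} a * r^n = a / (1 - r).
  = 1/3 / (1 - 2/7)
  = 1/3 / (5/7)
  = 7/15.

7/15


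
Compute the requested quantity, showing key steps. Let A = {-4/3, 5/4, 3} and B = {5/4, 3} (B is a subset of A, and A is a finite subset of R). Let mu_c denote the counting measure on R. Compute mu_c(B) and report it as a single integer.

Counting measure assigns mu_c(E) = |E| (number of elements) when E is finite.
B has 2 element(s), so mu_c(B) = 2.

2


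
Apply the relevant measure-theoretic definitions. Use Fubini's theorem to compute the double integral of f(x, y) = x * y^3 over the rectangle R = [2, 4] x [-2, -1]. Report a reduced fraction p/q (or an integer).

f(x, y) is a tensor product of a function of x and a function of y, and both factors are bounded continuous (hence Lebesgue integrable) on the rectangle, so Fubini's theorem applies:
  integral_R f d(m x m) = (integral_a1^b1 x dx) * (integral_a2^b2 y^3 dy).
Inner integral in x: integral_{2}^{4} x dx = (4^2 - 2^2)/2
  = 6.
Inner integral in y: integral_{-2}^{-1} y^3 dy = ((-1)^4 - (-2)^4)/4
  = -15/4.
Product: (6) * (-15/4) = -45/2.

-45/2


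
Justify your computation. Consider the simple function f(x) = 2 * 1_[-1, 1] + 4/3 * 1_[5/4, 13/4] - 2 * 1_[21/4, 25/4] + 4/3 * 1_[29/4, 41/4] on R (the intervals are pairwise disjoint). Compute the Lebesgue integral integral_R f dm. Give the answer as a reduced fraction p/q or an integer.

For a simple function f = sum_i c_i * 1_{A_i} with disjoint A_i,
  integral f dm = sum_i c_i * m(A_i).
Lengths of the A_i:
  m(A_1) = 1 - (-1) = 2.
  m(A_2) = 13/4 - 5/4 = 2.
  m(A_3) = 25/4 - 21/4 = 1.
  m(A_4) = 41/4 - 29/4 = 3.
Contributions c_i * m(A_i):
  (2) * (2) = 4.
  (4/3) * (2) = 8/3.
  (-2) * (1) = -2.
  (4/3) * (3) = 4.
Total: 4 + 8/3 - 2 + 4 = 26/3.

26/3


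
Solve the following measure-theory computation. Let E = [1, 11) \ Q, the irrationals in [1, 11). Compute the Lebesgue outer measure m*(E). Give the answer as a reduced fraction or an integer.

The interval I = [1, 11) has m(I) = 11 - 1 = 10 (endpoints are measure-zero, so open/closed/half-open agree). Write I = (I cap Q) u (I \ Q). The rationals in I are countable, so m*(I cap Q) = 0 (cover each rational by intervals whose total length is arbitrarily small). By countable subadditivity m*(I) <= m*(I cap Q) + m*(I \ Q), hence m*(I \ Q) >= m(I) = 10. The reverse inequality m*(I \ Q) <= m*(I) = 10 is trivial since (I \ Q) is a subset of I. Therefore m*(I \ Q) = 10.

10


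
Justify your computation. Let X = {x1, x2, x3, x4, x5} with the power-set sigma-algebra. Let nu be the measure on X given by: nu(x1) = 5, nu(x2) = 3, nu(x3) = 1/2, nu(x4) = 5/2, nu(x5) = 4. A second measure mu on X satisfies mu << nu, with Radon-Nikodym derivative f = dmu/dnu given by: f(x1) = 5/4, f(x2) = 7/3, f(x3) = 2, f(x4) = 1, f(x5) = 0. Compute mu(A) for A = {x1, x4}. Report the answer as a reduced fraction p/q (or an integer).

By the defining property of the Radon-Nikodym derivative, for every measurable set A,
  mu(A) = integral_A f dnu.
Since nu is a discrete measure concentrated on the atoms of X, the integral over A reduces to the sum
  mu(A) = sum_{x in A} f(x) * nu({x}).
Computing each term:
  x1: f(x1) * nu(x1) = 5/4 * 5 = 25/4.
  x4: f(x4) * nu(x4) = 1 * 5/2 = 5/2.
Summing: mu(A) = 25/4 + 5/2 = 35/4.

35/4


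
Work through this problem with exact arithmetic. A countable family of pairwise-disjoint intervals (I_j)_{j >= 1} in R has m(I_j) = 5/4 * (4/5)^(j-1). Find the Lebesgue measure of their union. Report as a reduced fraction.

By countable additivity of the Lebesgue measure on pairwise disjoint measurable sets,
  m(union_{j >= 1} I_j) = sum_{j >= 1} m(I_j) = sum_{j >= 1} a * r^(j-1),
  with a = 5/4 and r = 4/5.
Since 0 < r = 4/5 < 1, the geometric series converges:
  sum_{j >= 1} a * r^(j-1) = a / (1 - r).
  = 5/4 / (1 - 4/5)
  = 5/4 / (1/5)
  = 25/4.

25/4


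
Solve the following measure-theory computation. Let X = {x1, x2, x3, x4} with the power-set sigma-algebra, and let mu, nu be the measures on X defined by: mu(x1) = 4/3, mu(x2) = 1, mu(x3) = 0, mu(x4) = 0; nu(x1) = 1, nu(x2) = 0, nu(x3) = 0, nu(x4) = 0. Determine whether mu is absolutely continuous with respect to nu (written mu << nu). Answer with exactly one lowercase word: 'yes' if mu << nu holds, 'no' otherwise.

mu << nu means: every nu-null measurable set is also mu-null; equivalently, for every atom x, if nu({x}) = 0 then mu({x}) = 0.
Checking each atom:
  x1: nu = 1 > 0 -> no constraint.
  x2: nu = 0, mu = 1 > 0 -> violates mu << nu.
  x3: nu = 0, mu = 0 -> consistent with mu << nu.
  x4: nu = 0, mu = 0 -> consistent with mu << nu.
The atom(s) x2 violate the condition (nu = 0 but mu > 0). Therefore mu is NOT absolutely continuous w.r.t. nu.

no


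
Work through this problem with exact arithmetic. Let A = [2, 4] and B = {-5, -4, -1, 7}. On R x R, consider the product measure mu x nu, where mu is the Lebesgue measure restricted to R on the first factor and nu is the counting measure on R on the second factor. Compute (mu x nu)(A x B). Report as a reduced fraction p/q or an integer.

For a measurable rectangle A x B, the product measure satisfies
  (mu x nu)(A x B) = mu(A) * nu(B).
  mu(A) = 2.
  nu(B) = 4.
  (mu x nu)(A x B) = 2 * 4 = 8.

8


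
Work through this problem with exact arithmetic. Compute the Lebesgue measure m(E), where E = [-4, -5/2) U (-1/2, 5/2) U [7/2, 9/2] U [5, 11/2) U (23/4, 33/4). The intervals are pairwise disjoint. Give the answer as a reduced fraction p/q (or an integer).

For pairwise disjoint intervals, m(union_i I_i) = sum_i m(I_i),
and m is invariant under swapping open/closed endpoints (single points have measure 0).
So m(E) = sum_i (b_i - a_i).
  I_1 has length -5/2 - (-4) = 3/2.
  I_2 has length 5/2 - (-1/2) = 3.
  I_3 has length 9/2 - 7/2 = 1.
  I_4 has length 11/2 - 5 = 1/2.
  I_5 has length 33/4 - 23/4 = 5/2.
Summing:
  m(E) = 3/2 + 3 + 1 + 1/2 + 5/2 = 17/2.

17/2


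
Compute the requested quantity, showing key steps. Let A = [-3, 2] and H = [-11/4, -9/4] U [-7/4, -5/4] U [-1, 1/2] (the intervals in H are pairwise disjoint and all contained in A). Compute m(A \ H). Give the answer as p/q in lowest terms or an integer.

The ambient interval has length m(A) = 2 - (-3) = 5.
Since the holes are disjoint and sit inside A, by finite additivity
  m(H) = sum_i (b_i - a_i), and m(A \ H) = m(A) - m(H).
Computing the hole measures:
  m(H_1) = -9/4 - (-11/4) = 1/2.
  m(H_2) = -5/4 - (-7/4) = 1/2.
  m(H_3) = 1/2 - (-1) = 3/2.
Summed: m(H) = 1/2 + 1/2 + 3/2 = 5/2.
So m(A \ H) = 5 - 5/2 = 5/2.

5/2


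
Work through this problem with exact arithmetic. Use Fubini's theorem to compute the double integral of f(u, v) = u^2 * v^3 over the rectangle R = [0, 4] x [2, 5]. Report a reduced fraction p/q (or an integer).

f(u, v) is a tensor product of a function of u and a function of v, and both factors are bounded continuous (hence Lebesgue integrable) on the rectangle, so Fubini's theorem applies:
  integral_R f d(m x m) = (integral_a1^b1 u^2 du) * (integral_a2^b2 v^3 dv).
Inner integral in u: integral_{0}^{4} u^2 du = (4^3 - 0^3)/3
  = 64/3.
Inner integral in v: integral_{2}^{5} v^3 dv = (5^4 - 2^4)/4
  = 609/4.
Product: (64/3) * (609/4) = 3248.

3248


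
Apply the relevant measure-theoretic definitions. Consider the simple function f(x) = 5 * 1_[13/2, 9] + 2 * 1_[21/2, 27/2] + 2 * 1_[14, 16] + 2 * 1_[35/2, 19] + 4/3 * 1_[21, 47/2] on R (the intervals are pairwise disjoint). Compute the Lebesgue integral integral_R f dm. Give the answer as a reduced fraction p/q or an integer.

For a simple function f = sum_i c_i * 1_{A_i} with disjoint A_i,
  integral f dm = sum_i c_i * m(A_i).
Lengths of the A_i:
  m(A_1) = 9 - 13/2 = 5/2.
  m(A_2) = 27/2 - 21/2 = 3.
  m(A_3) = 16 - 14 = 2.
  m(A_4) = 19 - 35/2 = 3/2.
  m(A_5) = 47/2 - 21 = 5/2.
Contributions c_i * m(A_i):
  (5) * (5/2) = 25/2.
  (2) * (3) = 6.
  (2) * (2) = 4.
  (2) * (3/2) = 3.
  (4/3) * (5/2) = 10/3.
Total: 25/2 + 6 + 4 + 3 + 10/3 = 173/6.

173/6


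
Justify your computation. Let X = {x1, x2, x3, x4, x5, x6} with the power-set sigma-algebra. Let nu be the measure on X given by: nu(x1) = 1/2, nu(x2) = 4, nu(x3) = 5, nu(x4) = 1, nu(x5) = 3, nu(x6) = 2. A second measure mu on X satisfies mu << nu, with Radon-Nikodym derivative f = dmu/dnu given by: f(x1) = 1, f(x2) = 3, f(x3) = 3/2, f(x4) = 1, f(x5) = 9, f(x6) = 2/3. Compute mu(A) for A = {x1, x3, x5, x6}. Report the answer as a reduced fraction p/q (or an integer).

By the defining property of the Radon-Nikodym derivative, for every measurable set A,
  mu(A) = integral_A f dnu.
Since nu is a discrete measure concentrated on the atoms of X, the integral over A reduces to the sum
  mu(A) = sum_{x in A} f(x) * nu({x}).
Computing each term:
  x1: f(x1) * nu(x1) = 1 * 1/2 = 1/2.
  x3: f(x3) * nu(x3) = 3/2 * 5 = 15/2.
  x5: f(x5) * nu(x5) = 9 * 3 = 27.
  x6: f(x6) * nu(x6) = 2/3 * 2 = 4/3.
Summing: mu(A) = 1/2 + 15/2 + 27 + 4/3 = 109/3.

109/3


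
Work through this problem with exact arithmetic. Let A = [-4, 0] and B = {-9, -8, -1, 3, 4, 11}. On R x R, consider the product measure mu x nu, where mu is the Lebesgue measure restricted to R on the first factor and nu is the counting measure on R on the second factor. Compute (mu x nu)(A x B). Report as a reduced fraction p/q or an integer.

For a measurable rectangle A x B, the product measure satisfies
  (mu x nu)(A x B) = mu(A) * nu(B).
  mu(A) = 4.
  nu(B) = 6.
  (mu x nu)(A x B) = 4 * 6 = 24.

24


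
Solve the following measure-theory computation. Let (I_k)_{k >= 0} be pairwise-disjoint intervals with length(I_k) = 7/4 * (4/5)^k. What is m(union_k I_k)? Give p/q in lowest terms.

By countable additivity of the Lebesgue measure on pairwise disjoint measurable sets,
  m(union_{k >= 0} I_k) = sum_{k >= 0} m(I_k) = sum_{k >= 0} a * r^k,
  with a = 7/4 and r = 4/5.
Since 0 < r = 4/5 < 1, the geometric series converges:
  sum_{k >= 0} a * r^k = a / (1 - r).
  = 7/4 / (1 - 4/5)
  = 7/4 / (1/5)
  = 35/4.

35/4


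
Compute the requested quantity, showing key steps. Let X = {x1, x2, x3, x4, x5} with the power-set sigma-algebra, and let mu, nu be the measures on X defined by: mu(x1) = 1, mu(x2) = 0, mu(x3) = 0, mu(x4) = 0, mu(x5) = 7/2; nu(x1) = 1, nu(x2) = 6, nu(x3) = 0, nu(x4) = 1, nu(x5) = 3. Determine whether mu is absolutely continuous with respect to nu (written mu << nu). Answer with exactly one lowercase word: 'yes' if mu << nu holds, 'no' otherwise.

mu << nu means: every nu-null measurable set is also mu-null; equivalently, for every atom x, if nu({x}) = 0 then mu({x}) = 0.
Checking each atom:
  x1: nu = 1 > 0 -> no constraint.
  x2: nu = 6 > 0 -> no constraint.
  x3: nu = 0, mu = 0 -> consistent with mu << nu.
  x4: nu = 1 > 0 -> no constraint.
  x5: nu = 3 > 0 -> no constraint.
No atom violates the condition. Therefore mu << nu.

yes


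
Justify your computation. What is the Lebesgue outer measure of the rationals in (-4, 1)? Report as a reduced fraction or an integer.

Q cap (-4, 1) is countable; list its elements as q_1, q_2, ... . Fix eps > 0 and cover the k-th point by an interval of length eps * 2^(-k). The cover has total length eps * sum_{k>=1} 2^(-k) = eps, so by definition of outer measure m*(Q cap (-4, 1)) <= eps. Since eps was arbitrary and m* >= 0, the outer measure is 0.

0


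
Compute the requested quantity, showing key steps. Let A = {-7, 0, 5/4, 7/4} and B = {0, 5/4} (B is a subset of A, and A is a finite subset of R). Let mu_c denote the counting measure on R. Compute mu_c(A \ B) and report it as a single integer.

Counting measure assigns mu_c(E) = |E| (number of elements) when E is finite. For B subset A, A \ B is the set of elements of A not in B, so |A \ B| = |A| - |B|.
|A| = 4, |B| = 2, so mu_c(A \ B) = 4 - 2 = 2.

2


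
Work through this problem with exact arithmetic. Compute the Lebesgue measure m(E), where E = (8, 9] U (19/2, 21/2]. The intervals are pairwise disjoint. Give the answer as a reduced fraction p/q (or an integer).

For pairwise disjoint intervals, m(union_i I_i) = sum_i m(I_i),
and m is invariant under swapping open/closed endpoints (single points have measure 0).
So m(E) = sum_i (b_i - a_i).
  I_1 has length 9 - 8 = 1.
  I_2 has length 21/2 - 19/2 = 1.
Summing:
  m(E) = 1 + 1 = 2.

2


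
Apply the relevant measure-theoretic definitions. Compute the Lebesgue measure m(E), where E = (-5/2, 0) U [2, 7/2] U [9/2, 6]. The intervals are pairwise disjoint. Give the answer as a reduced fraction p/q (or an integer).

For pairwise disjoint intervals, m(union_i I_i) = sum_i m(I_i),
and m is invariant under swapping open/closed endpoints (single points have measure 0).
So m(E) = sum_i (b_i - a_i).
  I_1 has length 0 - (-5/2) = 5/2.
  I_2 has length 7/2 - 2 = 3/2.
  I_3 has length 6 - 9/2 = 3/2.
Summing:
  m(E) = 5/2 + 3/2 + 3/2 = 11/2.

11/2


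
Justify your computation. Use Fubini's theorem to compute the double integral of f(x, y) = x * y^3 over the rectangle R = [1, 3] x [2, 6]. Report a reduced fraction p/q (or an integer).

f(x, y) is a tensor product of a function of x and a function of y, and both factors are bounded continuous (hence Lebesgue integrable) on the rectangle, so Fubini's theorem applies:
  integral_R f d(m x m) = (integral_a1^b1 x dx) * (integral_a2^b2 y^3 dy).
Inner integral in x: integral_{1}^{3} x dx = (3^2 - 1^2)/2
  = 4.
Inner integral in y: integral_{2}^{6} y^3 dy = (6^4 - 2^4)/4
  = 320.
Product: (4) * (320) = 1280.

1280


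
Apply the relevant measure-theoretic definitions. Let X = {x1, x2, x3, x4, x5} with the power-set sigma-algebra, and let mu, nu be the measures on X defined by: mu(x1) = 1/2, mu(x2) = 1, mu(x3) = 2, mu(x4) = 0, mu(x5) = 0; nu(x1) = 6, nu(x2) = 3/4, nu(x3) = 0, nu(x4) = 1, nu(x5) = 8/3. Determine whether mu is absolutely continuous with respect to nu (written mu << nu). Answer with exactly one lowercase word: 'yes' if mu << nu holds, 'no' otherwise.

mu << nu means: every nu-null measurable set is also mu-null; equivalently, for every atom x, if nu({x}) = 0 then mu({x}) = 0.
Checking each atom:
  x1: nu = 6 > 0 -> no constraint.
  x2: nu = 3/4 > 0 -> no constraint.
  x3: nu = 0, mu = 2 > 0 -> violates mu << nu.
  x4: nu = 1 > 0 -> no constraint.
  x5: nu = 8/3 > 0 -> no constraint.
The atom(s) x3 violate the condition (nu = 0 but mu > 0). Therefore mu is NOT absolutely continuous w.r.t. nu.

no


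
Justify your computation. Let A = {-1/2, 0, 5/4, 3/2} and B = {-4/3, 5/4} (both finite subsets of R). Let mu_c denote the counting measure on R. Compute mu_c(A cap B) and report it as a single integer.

Counting measure on a finite set equals cardinality. mu_c(A cap B) = |A cap B| (elements appearing in both).
Enumerating the elements of A that also lie in B gives 1 element(s).
So mu_c(A cap B) = 1.

1


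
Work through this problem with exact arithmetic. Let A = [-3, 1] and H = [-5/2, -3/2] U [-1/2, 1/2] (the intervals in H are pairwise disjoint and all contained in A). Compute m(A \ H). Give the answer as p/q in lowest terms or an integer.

The ambient interval has length m(A) = 1 - (-3) = 4.
Since the holes are disjoint and sit inside A, by finite additivity
  m(H) = sum_i (b_i - a_i), and m(A \ H) = m(A) - m(H).
Computing the hole measures:
  m(H_1) = -3/2 - (-5/2) = 1.
  m(H_2) = 1/2 - (-1/2) = 1.
Summed: m(H) = 1 + 1 = 2.
So m(A \ H) = 4 - 2 = 2.

2
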